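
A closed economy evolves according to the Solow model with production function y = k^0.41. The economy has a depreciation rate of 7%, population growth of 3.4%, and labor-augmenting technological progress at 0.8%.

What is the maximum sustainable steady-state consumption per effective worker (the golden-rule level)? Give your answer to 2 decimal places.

At the golden rule, f'(k) = n + g + δ, so α·k^(α−1) = n + g + δ and k_gold = (α/(n + g + δ))^(1/(1−α)).
k_gold = (0.41/0.112)^(1/0.59) = 3.6607^1.6949 ≈ 9.0195
c_gold = f(k_gold) − (n + g + δ)·k_gold = 2.4639 − 0.112×9.0195 ≈ 1.4537

c_gold ≈ 1.45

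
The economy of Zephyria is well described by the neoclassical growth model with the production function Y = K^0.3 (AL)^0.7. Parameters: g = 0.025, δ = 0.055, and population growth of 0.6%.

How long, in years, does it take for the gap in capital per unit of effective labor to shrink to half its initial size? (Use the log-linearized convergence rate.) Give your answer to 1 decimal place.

t_½ ≈ 11.5 years

Near the steady state the convergence rate is λ = (1 − α)(n + g + δ).
λ = (1 − 0.3) × 0.086 = 0.7 × 0.086 = 0.0602
Half-life = ln 2 / λ = 0.6931 / 0.0602 ≈ 11.51 years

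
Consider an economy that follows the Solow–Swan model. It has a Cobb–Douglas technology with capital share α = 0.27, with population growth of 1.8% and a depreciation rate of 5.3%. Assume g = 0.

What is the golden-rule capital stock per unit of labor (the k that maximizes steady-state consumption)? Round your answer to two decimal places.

The golden rule sets f'(k) = n + δ, i.e. α·k^(α−1) = n + δ.
So k^(1−α) = α / (n + δ) = 0.27 / 0.071 = 3.8028.
k_gold = 3.8028^(1/0.73) ≈ 6.2325

k_gold ≈ 6.23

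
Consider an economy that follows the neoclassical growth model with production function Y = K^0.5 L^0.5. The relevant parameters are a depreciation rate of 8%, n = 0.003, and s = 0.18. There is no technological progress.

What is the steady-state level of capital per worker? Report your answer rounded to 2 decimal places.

k* = 4.70

In steady state, investment equals break-even investment: s·k^α = (n + δ)·k.
Dividing both sides by k: k^(1−α) = s / (n + δ).
k^0.5 = 0.18 / (0.003 + 0.080) = 0.18 / 0.083 = 2.1687
k* = 2.1687^(1/0.5) ≈ 4.7033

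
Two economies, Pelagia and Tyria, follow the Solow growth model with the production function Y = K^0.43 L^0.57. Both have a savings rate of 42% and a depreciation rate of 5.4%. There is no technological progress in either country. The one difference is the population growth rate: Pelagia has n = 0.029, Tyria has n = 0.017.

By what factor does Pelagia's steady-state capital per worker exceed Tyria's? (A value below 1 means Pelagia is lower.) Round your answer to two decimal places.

Steady-state k* = [s/(n + δ)]^(1/(1−α)), so the ratio is [ (s_P/(n + δ)_P) / (s_T/(n + δ)_T) ]^1.7544.
s_P/(n + δ)_P = 0.42/0.083 = 5.0602; s_T/(n + δ)_T = 0.42/0.071 = 5.9155.
Ratio = (5.0602/5.9155)^1.7544 = 0.8554^1.7544 ≈ 0.7603

ratio ≈ 0.76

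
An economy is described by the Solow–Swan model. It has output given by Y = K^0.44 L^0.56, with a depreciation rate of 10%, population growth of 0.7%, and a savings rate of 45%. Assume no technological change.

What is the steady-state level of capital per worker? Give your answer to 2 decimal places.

k* ≈ 13.00

In steady state, investment equals break-even investment: s·k^α = (n + δ)·k.
Dividing both sides by k: k^(1−α) = s / (n + δ).
k^0.56 = 0.45 / (0.007 + 0.100) = 0.45 / 0.107 = 4.2056
k* = 4.2056^(1/0.56) ≈ 13.0011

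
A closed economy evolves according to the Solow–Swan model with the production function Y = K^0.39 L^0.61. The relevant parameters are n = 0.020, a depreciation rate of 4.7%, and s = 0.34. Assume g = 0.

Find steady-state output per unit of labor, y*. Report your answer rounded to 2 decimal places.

y* ≈ 2.82

Steady state requires s·f(k) = (n + δ)·k, i.e. s·k^α = (n + δ)·k.
Dividing both sides by k: k^(1−α) = s / (n + δ).
k^0.61 = 0.34 / (0.020 + 0.047) = 0.34 / 0.067 = 5.0746
k* = 5.0746^(1/0.61) ≈ 14.3350
y* = (k*)^α = 14.3350^0.39 ≈ 2.8248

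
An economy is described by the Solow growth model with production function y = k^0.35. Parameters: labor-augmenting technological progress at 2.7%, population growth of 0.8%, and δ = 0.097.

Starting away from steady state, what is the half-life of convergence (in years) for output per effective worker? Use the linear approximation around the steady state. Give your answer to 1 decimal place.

about 8.1 years

Near the steady state the convergence rate is λ = (1 − α)(n + g + δ).
λ = (1 − 0.35) × 0.132 = 0.65 × 0.132 = 0.0858
Half-life = ln 2 / λ = 0.6931 / 0.0858 ≈ 8.08 years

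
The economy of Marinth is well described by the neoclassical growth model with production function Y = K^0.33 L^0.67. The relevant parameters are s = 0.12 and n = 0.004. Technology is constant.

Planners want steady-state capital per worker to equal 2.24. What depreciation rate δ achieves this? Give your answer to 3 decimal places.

δ ≈ 0.066

In steady state, investment equals break-even investment: s·k^α = (n + δ)·k.
So s / (n + δ) = (k*)^(1−α) = 2.24^0.67 = 1.7166.
Therefore n + δ = s / 1.7166 = 0.12 / 1.7166 = 0.0699, so δ = 0.0699 − 0.004 = 0.0659.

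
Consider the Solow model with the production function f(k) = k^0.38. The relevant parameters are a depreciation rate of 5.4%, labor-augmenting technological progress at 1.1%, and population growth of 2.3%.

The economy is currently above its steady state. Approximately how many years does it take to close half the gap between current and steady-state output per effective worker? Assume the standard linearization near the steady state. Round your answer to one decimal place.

half-life ≈ 12.7 years

Near the steady state the convergence rate is λ = (1 − α)(n + g + δ).
λ = (1 − 0.38) × 0.088 = 0.62 × 0.088 = 0.05456
Half-life = ln 2 / λ = 0.6931 / 0.05456 ≈ 12.70 years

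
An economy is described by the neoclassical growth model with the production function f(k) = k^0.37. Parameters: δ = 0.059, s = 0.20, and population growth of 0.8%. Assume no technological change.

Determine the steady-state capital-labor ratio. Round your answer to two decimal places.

At the steady state, Δk = 0, so s·k^α = (n + δ)·k.
Rearranging, k^(1−α) = s / (n + δ).
k^0.63 = 0.20 / (0.008 + 0.059) = 0.20 / 0.067 = 2.9851
k* = 2.9851^(1/0.63) ≈ 5.6742

k* = 5.67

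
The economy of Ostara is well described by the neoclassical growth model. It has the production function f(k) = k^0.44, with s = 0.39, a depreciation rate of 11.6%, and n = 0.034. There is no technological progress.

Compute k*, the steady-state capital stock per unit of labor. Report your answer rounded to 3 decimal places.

Steady state requires s·f(k) = (n + δ)·k, i.e. s·k^α = (n + δ)·k.
Rearranging, k^(1−α) = s / (n + δ).
k^0.56 = 0.39 / (0.034 + 0.116) = 0.39 / 0.150 = 2.6000
k* = 2.6000^(1/0.56) ≈ 5.5084

k* ≈ 5.508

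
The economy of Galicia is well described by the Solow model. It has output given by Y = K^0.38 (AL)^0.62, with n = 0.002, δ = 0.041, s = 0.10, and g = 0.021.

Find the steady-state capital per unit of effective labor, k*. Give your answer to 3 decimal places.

At the steady state, Δk = 0, so s·k^α = (n + g + δ)·k.
Rearranging, k^(1−α) = s / (n + g + δ).
k^0.62 = 0.10 / (0.002 + 0.021 + 0.041) = 0.10 / 0.064 = 1.5625
k* = 1.5625^(1/0.62) ≈ 2.0541

k* ≈ 2.054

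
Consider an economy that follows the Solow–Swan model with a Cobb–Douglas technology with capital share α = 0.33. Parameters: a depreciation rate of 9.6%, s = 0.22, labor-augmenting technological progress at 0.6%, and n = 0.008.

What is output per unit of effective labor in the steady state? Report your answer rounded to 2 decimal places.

y* ≈ 1.41

Steady state requires s·f(k) = (n + g + δ)·k, i.e. s·k^α = (n + g + δ)·k.
Rearranging, k^(1−α) = s / (n + g + δ).
k^0.67 = 0.22 / (0.008 + 0.006 + 0.096) = 0.22 / 0.110 = 2.0000
k* = 2.0000^(1/0.67) ≈ 2.8138
y* = (k*)^α = 2.8138^0.33 ≈ 1.4069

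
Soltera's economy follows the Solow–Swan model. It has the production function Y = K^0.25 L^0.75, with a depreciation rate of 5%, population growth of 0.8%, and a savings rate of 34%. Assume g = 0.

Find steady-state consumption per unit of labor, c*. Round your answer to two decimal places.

In steady state, investment equals break-even investment: s·k^α = (n + δ)·k.
Rearranging, k^(1−α) = s / (n + δ).
k^0.75 = 0.34 / (0.008 + 0.050) = 0.34 / 0.058 = 5.8621
k* = 5.8621^(1/0.75) ≈ 10.5699
y* = (k*)^α = 10.5699^0.25 ≈ 1.8031
c* = (1 − s)·y* = (1 − 0.34) × 1.8031 ≈ 1.1900

c* = 1.19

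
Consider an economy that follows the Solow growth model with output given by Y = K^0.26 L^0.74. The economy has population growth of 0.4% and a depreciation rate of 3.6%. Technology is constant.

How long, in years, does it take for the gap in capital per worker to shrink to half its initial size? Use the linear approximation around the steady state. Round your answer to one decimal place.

half-life ≈ 23.4 years

Near the steady state the convergence rate is λ = (1 − α)(n + δ).
λ = (1 − 0.26) × 0.040 = 0.74 × 0.040 = 0.0296
Half-life = ln 2 / λ = 0.6931 / 0.0296 ≈ 23.42 years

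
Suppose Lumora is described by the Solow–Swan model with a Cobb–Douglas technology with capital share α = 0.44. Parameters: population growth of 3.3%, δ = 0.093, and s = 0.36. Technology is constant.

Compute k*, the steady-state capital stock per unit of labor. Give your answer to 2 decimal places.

At the steady state, Δk = 0, so s·k^α = (n + δ)·k.
Rearranging, k^(1−α) = s / (n + δ).
k^0.56 = 0.36 / (0.033 + 0.093) = 0.36 / 0.126 = 2.8571
k* = 2.8571^(1/0.56) ≈ 6.5186

k* = 6.52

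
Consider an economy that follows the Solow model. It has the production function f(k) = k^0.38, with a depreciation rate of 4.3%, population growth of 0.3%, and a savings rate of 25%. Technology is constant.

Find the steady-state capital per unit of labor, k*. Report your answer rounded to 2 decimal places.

In steady state, investment equals break-even investment: s·k^α = (n + δ)·k.
Rearranging, k^(1−α) = s / (n + δ).
k^0.62 = 0.25 / (0.003 + 0.043) = 0.25 / 0.046 = 5.4348
k* = 5.4348^(1/0.62) ≈ 15.3384

k* ≈ 15.34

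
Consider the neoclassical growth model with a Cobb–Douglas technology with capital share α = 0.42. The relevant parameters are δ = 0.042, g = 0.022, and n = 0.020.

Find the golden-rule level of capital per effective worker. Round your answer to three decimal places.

The golden rule sets f'(k) = n + g + δ, i.e. α·k^(α−1) = n + g + δ.
So k^(1−α) = α / (n + g + δ) = 0.42 / 0.084 = 5.0000.
k_gold = 5.0000^(1/0.58) ≈ 16.0369

k_gold ≈ 16.037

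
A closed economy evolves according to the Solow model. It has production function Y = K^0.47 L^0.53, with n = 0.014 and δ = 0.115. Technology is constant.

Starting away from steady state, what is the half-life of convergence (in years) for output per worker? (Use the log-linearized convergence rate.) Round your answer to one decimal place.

Near the steady state the convergence rate is λ = (1 − α)(n + δ).
λ = (1 − 0.47) × 0.129 = 0.53 × 0.129 = 0.06837
Half-life = ln 2 / λ = 0.6931 / 0.06837 ≈ 10.14 years

t_½ ≈ 10.1 years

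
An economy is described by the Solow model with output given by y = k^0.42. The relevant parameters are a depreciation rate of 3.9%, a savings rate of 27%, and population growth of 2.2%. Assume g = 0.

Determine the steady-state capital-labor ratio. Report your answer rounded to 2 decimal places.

k* ≈ 13.00

Steady state requires s·f(k) = (n + δ)·k, i.e. s·k^α = (n + δ)·k.
Rearranging, k^(1−α) = s / (n + δ).
k^0.58 = 0.27 / (0.022 + 0.039) = 0.27 / 0.061 = 4.4262
k* = 4.4262^(1/0.58) ≈ 12.9971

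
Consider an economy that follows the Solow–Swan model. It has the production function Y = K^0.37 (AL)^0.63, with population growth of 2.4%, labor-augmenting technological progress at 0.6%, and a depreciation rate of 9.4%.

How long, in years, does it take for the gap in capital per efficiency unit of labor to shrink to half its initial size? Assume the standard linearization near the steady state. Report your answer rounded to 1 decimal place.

Near the steady state the convergence rate is λ = (1 − α)(n + g + δ).
λ = (1 − 0.37) × 0.124 = 0.63 × 0.124 = 0.07812
Half-life = ln 2 / λ = 0.6931 / 0.07812 ≈ 8.87 years

t_½ ≈ 8.9 years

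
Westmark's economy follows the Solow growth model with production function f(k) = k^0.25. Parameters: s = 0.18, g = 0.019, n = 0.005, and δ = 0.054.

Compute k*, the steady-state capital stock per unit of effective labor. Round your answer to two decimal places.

In steady state, investment equals break-even investment: s·k^α = (n + g + δ)·k.
Dividing both sides by k: k^(1−α) = s / (n + g + δ).
k^0.75 = 0.18 / (0.005 + 0.019 + 0.054) = 0.18 / 0.078 = 2.3077
k* = 2.3077^(1/0.75) ≈ 3.0496

k* ≈ 3.05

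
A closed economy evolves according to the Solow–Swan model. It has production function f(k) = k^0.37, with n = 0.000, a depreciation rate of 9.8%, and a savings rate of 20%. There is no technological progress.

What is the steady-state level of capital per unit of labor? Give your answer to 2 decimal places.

In steady state, investment equals break-even investment: s·k^α = (n + δ)·k.
Dividing both sides by k: k^(1−α) = s / (n + δ).
k^0.63 = 0.20 / (0.000 + 0.098) = 0.20 / 0.098 = 2.0408
k* = 2.0408^(1/0.63) ≈ 3.1027

k* ≈ 3.10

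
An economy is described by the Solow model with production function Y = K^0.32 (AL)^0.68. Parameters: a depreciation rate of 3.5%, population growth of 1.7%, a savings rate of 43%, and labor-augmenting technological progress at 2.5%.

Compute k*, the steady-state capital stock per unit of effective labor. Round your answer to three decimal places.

Steady state requires s·f(k) = (n + g + δ)·k, i.e. s·k^α = (n + g + δ)·k.
Rearranging, k^(1−α) = s / (n + g + δ).
k^0.68 = 0.43 / (0.017 + 0.025 + 0.035) = 0.43 / 0.077 = 5.5844
k* = 5.5844^(1/0.68) ≈ 12.5457

k* ≈ 12.546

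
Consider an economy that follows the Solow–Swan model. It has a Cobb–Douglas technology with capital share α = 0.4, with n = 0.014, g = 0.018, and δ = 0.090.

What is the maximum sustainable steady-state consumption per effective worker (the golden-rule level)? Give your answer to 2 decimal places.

c_gold ≈ 1.32

At the golden rule, f'(k) = n + g + δ, so α·k^(α−1) = n + g + δ and k_gold = (α/(n + g + δ))^(1/(1−α)).
k_gold = (0.4/0.122)^(1/0.6) = 3.2787^1.6667 ≈ 7.2364
c_gold = f(k_gold) − (n + g + δ)·k_gold = 2.2070 − 0.122×7.2364 ≈ 1.3242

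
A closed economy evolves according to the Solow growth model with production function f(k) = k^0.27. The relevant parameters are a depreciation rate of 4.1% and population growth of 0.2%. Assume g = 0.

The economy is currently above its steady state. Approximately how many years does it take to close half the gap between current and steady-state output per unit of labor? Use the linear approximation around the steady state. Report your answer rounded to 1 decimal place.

half-life ≈ 22.1 years

Near the steady state the convergence rate is λ = (1 − α)(n + δ).
λ = (1 − 0.27) × 0.043 = 0.73 × 0.043 = 0.03139
Half-life = ln 2 / λ = 0.6931 / 0.03139 ≈ 22.08 years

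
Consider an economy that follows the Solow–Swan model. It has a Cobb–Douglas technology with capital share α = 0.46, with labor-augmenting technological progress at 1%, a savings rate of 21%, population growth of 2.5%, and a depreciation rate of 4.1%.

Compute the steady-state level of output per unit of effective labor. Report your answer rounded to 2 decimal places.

At the steady state, Δk = 0, so s·k^α = (n + g + δ)·k.
Rearranging, k^(1−α) = s / (n + g + δ).
k^0.54 = 0.21 / (0.025 + 0.010 + 0.041) = 0.21 / 0.076 = 2.7632
k* = 2.7632^(1/0.54) ≈ 6.5680
y* = (k*)^α = 6.5680^0.46 ≈ 2.3769

y* = 2.38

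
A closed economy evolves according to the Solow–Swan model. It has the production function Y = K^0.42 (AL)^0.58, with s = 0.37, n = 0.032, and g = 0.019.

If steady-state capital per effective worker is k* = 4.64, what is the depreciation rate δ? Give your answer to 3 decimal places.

δ ≈ 0.101

In steady state, investment equals break-even investment: s·k^α = (n + g + δ)·k.
So s / (n + g + δ) = (k*)^(1−α) = 4.64^0.58 = 2.4355.
Therefore n + g + δ = s / 2.4355 = 0.37 / 2.4355 = 0.1519, so δ = 0.1519 − 0.051 = 0.1009.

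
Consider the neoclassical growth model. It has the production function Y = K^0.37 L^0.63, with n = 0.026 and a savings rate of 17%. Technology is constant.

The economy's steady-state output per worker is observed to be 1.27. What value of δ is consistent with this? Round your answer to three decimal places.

In steady state, investment equals break-even investment: s·k^α = (n + δ)·k.
Since y* = [s/(n + δ)]^(α/(1−α)), we have s/(n + δ) = (y*)^((1−α)/α) = 1.27^1.7027 = 1.5023.
Therefore n + δ = s / 1.5023 = 0.17 / 1.5023 = 0.1132, so δ = 0.1132 − 0.026 = 0.0872.

δ ≈ 0.087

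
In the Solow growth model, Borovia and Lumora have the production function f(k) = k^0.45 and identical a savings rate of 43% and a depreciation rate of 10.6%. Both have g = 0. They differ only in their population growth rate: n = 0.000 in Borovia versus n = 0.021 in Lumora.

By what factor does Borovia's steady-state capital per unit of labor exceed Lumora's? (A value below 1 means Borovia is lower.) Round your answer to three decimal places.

Steady-state k* = [s/(n + δ)]^(1/(1−α)), so the ratio is [ (s_B/(n + δ)_B) / (s_L/(n + δ)_L) ]^1.8182.
s_B/(n + δ)_B = 0.43/0.106 = 4.0566; s_L/(n + δ)_L = 0.43/0.127 = 3.3858.
Ratio = (4.0566/3.3858)^1.8182 = 1.1981^1.8182 ≈ 1.3890

k*_B / k*_L ≈ 1.389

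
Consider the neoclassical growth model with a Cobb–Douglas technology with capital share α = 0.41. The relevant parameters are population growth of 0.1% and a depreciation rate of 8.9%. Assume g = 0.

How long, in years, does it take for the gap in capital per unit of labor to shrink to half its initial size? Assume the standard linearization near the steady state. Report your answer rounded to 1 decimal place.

Near the steady state the convergence rate is λ = (1 − α)(n + δ).
λ = (1 − 0.41) × 0.090 = 0.59 × 0.090 = 0.0531
Half-life = ln 2 / λ = 0.6931 / 0.0531 ≈ 13.05 years

t_½ ≈ 13.1 years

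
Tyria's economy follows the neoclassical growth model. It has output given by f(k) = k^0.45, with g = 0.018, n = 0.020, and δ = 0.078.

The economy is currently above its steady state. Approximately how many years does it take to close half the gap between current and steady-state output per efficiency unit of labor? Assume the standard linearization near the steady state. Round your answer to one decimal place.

Near the steady state the convergence rate is λ = (1 − α)(n + g + δ).
λ = (1 − 0.45) × 0.116 = 0.55 × 0.116 = 0.0638
Half-life = ln 2 / λ = 0.6931 / 0.0638 ≈ 10.86 years

about 10.9 years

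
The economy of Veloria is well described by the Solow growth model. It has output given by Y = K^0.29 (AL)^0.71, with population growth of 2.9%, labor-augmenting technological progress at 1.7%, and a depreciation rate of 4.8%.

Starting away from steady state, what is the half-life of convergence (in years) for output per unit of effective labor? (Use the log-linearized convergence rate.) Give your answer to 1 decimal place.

half-life ≈ 10.4 years

Near the steady state the convergence rate is λ = (1 − α)(n + g + δ).
λ = (1 − 0.29) × 0.094 = 0.71 × 0.094 = 0.06674
Half-life = ln 2 / λ = 0.6931 / 0.06674 ≈ 10.39 years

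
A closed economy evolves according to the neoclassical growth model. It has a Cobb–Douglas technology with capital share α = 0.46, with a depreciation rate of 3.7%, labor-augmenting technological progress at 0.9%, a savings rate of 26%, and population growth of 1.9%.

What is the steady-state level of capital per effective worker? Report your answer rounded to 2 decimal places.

Steady state requires s·f(k) = (n + g + δ)·k, i.e. s·k^α = (n + g + δ)·k.
Rearranging, k^(1−α) = s / (n + g + δ).
k^0.54 = 0.26 / (0.019 + 0.009 + 0.037) = 0.26 / 0.065 = 4.0000
k* = 4.0000^(1/0.54) ≈ 13.0294

k* = 13.03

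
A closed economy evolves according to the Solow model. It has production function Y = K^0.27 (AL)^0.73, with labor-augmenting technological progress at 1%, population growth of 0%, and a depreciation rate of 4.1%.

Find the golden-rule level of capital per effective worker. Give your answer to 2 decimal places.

The golden rule sets f'(k) = n + g + δ, i.e. α·k^(α−1) = n + g + δ.
So k^(1−α) = α / (n + g + δ) = 0.27 / 0.051 = 5.2941.
k_gold = 5.2941^(1/0.73) ≈ 9.8061

k_gold ≈ 9.81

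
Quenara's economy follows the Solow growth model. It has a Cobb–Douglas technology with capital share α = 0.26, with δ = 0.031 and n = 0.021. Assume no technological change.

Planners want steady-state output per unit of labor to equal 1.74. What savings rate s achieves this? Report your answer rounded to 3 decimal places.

Steady state requires s·f(k) = (n + δ)·k, i.e. s·k^α = (n + δ)·k.
Since y* = [s/(n + δ)]^(α/(1−α)), we have s/(n + δ) = (y*)^((1−α)/α) = 1.74^2.8462 = 4.8378.
Therefore s = 4.8378 × (n + δ) = 4.8378 × 0.052 = 0.2516.

s ≈ 0.252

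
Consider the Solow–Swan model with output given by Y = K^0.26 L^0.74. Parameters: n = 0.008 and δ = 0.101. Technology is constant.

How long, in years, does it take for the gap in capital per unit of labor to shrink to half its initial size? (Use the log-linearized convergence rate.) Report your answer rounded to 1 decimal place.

half-life ≈ 8.6 years

Near the steady state the convergence rate is λ = (1 − α)(n + δ).
λ = (1 − 0.26) × 0.109 = 0.74 × 0.109 = 0.08066
Half-life = ln 2 / λ = 0.6931 / 0.08066 ≈ 8.59 years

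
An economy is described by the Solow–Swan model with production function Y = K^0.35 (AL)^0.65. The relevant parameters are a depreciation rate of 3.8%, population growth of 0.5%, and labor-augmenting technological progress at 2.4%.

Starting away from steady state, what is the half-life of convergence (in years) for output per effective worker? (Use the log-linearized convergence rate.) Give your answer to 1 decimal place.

Near the steady state the convergence rate is λ = (1 − α)(n + g + δ).
λ = (1 − 0.35) × 0.067 = 0.65 × 0.067 = 0.04355
Half-life = ln 2 / λ = 0.6931 / 0.04355 ≈ 15.92 years

about 15.9 years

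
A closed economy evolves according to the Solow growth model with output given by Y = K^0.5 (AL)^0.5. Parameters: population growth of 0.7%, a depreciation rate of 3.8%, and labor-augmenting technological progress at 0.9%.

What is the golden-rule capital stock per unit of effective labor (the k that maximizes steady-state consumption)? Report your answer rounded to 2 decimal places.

k_gold ≈ 85.73

The golden rule sets f'(k) = n + g + δ, i.e. α·k^(α−1) = n + g + δ.
So k^(1−α) = α / (n + g + δ) = 0.5 / 0.054 = 9.2593.
k_gold = 9.2593^(1/0.5) ≈ 85.7346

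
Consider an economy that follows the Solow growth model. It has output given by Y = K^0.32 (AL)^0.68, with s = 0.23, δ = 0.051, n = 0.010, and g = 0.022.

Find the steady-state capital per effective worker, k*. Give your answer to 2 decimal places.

k* = 4.48

In steady state, investment equals break-even investment: s·k^α = (n + g + δ)·k.
Rearranging, k^(1−α) = s / (n + g + δ).
k^0.68 = 0.23 / (0.010 + 0.022 + 0.051) = 0.23 / 0.083 = 2.7711
k* = 2.7711^(1/0.68) ≈ 4.4767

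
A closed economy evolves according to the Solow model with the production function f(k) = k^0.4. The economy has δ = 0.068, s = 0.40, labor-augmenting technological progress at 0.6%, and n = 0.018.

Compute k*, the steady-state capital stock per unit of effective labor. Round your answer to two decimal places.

At the steady state, Δk = 0, so s·k^α = (n + g + δ)·k.
Dividing both sides by k: k^(1−α) = s / (n + g + δ).
k^0.6 = 0.40 / (0.018 + 0.006 + 0.068) = 0.40 / 0.092 = 4.3478
k* = 4.3478^(1/0.6) ≈ 11.5820

k* = 11.58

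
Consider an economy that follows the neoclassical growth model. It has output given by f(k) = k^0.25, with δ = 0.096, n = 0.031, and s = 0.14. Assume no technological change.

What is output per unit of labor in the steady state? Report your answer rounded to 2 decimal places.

At the steady state, Δk = 0, so s·k^α = (n + δ)·k.
Dividing both sides by k: k^(1−α) = s / (n + δ).
k^0.75 = 0.14 / (0.031 + 0.096) = 0.14 / 0.127 = 1.1024
k* = 1.1024^(1/0.75) ≈ 1.1388
y* = (k*)^α = 1.1388^0.25 ≈ 1.0330

y* = 1.03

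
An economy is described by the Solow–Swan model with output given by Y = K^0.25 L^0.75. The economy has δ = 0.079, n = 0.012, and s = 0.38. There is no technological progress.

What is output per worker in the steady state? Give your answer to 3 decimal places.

Steady state requires s·f(k) = (n + δ)·k, i.e. s·k^α = (n + δ)·k.
Dividing both sides by k: k^(1−α) = s / (n + δ).
k^0.75 = 0.38 / (0.012 + 0.079) = 0.38 / 0.091 = 4.1758
k* = 4.1758^(1/0.75) ≈ 6.7244
y* = (k*)^α = 6.7244^0.25 ≈ 1.6103

y* = 1.610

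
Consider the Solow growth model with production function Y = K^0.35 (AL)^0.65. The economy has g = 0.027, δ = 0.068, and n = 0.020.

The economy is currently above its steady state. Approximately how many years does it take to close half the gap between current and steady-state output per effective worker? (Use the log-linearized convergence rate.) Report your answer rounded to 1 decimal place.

half-life ≈ 9.3 years

Near the steady state the convergence rate is λ = (1 − α)(n + g + δ).
λ = (1 − 0.35) × 0.115 = 0.65 × 0.115 = 0.07475
Half-life = ln 2 / λ = 0.6931 / 0.07475 ≈ 9.27 years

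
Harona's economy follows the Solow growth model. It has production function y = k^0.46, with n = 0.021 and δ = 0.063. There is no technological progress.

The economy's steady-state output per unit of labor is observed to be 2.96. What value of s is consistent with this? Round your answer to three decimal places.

In steady state, investment equals break-even investment: s·k^α = (n + δ)·k.
Since y* = [s/(n + δ)]^(α/(1−α)), we have s/(n + δ) = (y*)^((1−α)/α) = 2.96^1.1739 = 3.5748.
Therefore s = 3.5748 × (n + δ) = 3.5748 × 0.084 = 0.3003.

s ≈ 0.300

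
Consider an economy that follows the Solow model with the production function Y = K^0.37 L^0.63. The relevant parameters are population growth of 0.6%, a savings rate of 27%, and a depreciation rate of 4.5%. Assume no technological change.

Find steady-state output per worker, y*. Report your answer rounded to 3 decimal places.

y* = 2.661

At the steady state, Δk = 0, so s·k^α = (n + δ)·k.
Rearranging, k^(1−α) = s / (n + δ).
k^0.63 = 0.27 / (0.006 + 0.045) = 0.27 / 0.051 = 5.2941
k* = 5.2941^(1/0.63) ≈ 14.0889
y* = (k*)^α = 14.0889^0.37 ≈ 2.6612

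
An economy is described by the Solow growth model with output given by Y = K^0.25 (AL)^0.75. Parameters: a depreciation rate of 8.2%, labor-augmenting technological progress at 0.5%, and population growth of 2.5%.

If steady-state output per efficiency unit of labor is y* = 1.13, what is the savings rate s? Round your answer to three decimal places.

s ≈ 0.162

At the steady state, Δk = 0, so s·k^α = (n + g + δ)·k.
Since y* = [s/(n + g + δ)]^(α/(1−α)), we have s/(n + g + δ) = (y*)^((1−α)/α) = 1.13^3 = 1.4429.
Therefore s = 1.4429 × (n + g + δ) = 1.4429 × 0.112 = 0.1616.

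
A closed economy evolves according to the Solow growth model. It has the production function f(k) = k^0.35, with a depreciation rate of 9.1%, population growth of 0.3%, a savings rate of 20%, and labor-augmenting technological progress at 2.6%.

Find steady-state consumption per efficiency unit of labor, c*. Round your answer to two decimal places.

In steady state, investment equals break-even investment: s·k^α = (n + g + δ)·k.
Dividing both sides by k: k^(1−α) = s / (n + g + δ).
k^0.65 = 0.20 / (0.003 + 0.026 + 0.091) = 0.20 / 0.120 = 1.6667
k* = 1.6667^(1/0.65) ≈ 2.1944
y* = (k*)^α = 2.1944^0.35 ≈ 1.3166
c* = (1 − s)·y* = (1 − 0.20) × 1.3166 ≈ 1.0533

c* ≈ 1.05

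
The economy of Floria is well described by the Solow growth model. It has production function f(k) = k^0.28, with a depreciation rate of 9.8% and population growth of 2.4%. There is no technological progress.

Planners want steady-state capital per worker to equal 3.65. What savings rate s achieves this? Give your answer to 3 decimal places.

s ≈ 0.310

Steady state requires s·f(k) = (n + δ)·k, i.e. s·k^α = (n + δ)·k.
So s / (n + δ) = (k*)^(1−α) = 3.65^0.72 = 2.5401.
Therefore s = 2.5401 × (n + δ) = 2.5401 × 0.122 = 0.3099.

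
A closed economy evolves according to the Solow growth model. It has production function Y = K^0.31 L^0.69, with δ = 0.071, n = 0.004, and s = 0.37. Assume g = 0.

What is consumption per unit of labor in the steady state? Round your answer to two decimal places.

c* = 1.29

Steady state requires s·f(k) = (n + δ)·k, i.e. s·k^α = (n + δ)·k.
Rearranging, k^(1−α) = s / (n + δ).
k^0.69 = 0.37 / (0.004 + 0.071) = 0.37 / 0.075 = 4.9333
k* = 4.9333^(1/0.69) ≈ 10.1053
y* = (k*)^α = 10.1053^0.31 ≈ 2.0484
c* = (1 − s)·y* = (1 − 0.37) × 2.0484 ≈ 1.2905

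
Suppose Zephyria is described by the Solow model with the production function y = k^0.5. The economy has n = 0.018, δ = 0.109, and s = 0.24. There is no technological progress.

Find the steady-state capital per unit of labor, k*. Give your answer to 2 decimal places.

k* = 3.57

In steady state, investment equals break-even investment: s·k^α = (n + δ)·k.
Dividing both sides by k: k^(1−α) = s / (n + δ).
k^0.5 = 0.24 / (0.018 + 0.109) = 0.24 / 0.127 = 1.8898
k* = 1.8898^(1/0.5) ≈ 3.5713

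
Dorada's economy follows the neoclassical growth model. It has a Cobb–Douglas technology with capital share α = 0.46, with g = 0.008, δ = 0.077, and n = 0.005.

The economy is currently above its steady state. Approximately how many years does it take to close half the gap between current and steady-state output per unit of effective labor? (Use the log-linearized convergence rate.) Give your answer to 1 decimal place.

half-life ≈ 14.3 years

Near the steady state the convergence rate is λ = (1 − α)(n + g + δ).
λ = (1 − 0.46) × 0.090 = 0.54 × 0.090 = 0.0486
Half-life = ln 2 / λ = 0.6931 / 0.0486 ≈ 14.26 years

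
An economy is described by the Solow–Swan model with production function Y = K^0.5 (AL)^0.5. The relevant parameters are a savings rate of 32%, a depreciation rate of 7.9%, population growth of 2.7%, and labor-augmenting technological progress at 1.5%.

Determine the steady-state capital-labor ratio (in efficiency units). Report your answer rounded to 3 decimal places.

k* = 6.994

In steady state, investment equals break-even investment: s·k^α = (n + g + δ)·k.
Rearranging, k^(1−α) = s / (n + g + δ).
k^0.5 = 0.32 / (0.027 + 0.015 + 0.079) = 0.32 / 0.121 = 2.6446
k* = 2.6446^(1/0.5) ≈ 6.9939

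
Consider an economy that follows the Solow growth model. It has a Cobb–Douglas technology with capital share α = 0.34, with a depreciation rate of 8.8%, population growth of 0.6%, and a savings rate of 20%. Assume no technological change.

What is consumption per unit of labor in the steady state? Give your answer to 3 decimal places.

Steady state requires s·f(k) = (n + δ)·k, i.e. s·k^α = (n + δ)·k.
Dividing both sides by k: k^(1−α) = s / (n + δ).
k^0.66 = 0.20 / (0.006 + 0.088) = 0.20 / 0.094 = 2.1277
k* = 2.1277^(1/0.66) ≈ 3.1393
y* = (k*)^α = 3.1393^0.34 ≈ 1.4754
c* = (1 − s)·y* = (1 − 0.20) × 1.4754 ≈ 1.1803

c* = 1.180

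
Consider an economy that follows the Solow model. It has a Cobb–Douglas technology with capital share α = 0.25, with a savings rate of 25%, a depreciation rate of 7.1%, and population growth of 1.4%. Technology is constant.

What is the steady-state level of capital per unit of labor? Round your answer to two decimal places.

Steady state requires s·f(k) = (n + δ)·k, i.e. s·k^α = (n + δ)·k.
Dividing both sides by k: k^(1−α) = s / (n + δ).
k^0.75 = 0.25 / (0.014 + 0.071) = 0.25 / 0.085 = 2.9412
k* = 2.9412^(1/0.75) ≈ 4.2140

k* ≈ 4.21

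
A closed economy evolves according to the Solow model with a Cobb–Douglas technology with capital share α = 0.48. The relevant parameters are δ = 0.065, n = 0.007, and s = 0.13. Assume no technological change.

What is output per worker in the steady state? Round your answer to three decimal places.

Steady state requires s·f(k) = (n + δ)·k, i.e. s·k^α = (n + δ)·k.
Dividing both sides by k: k^(1−α) = s / (n + δ).
k^0.52 = 0.13 / (0.007 + 0.065) = 0.13 / 0.072 = 1.8056
k* = 1.8056^(1/0.52) ≈ 3.1153
y* = (k*)^α = 3.1153^0.48 ≈ 1.7254

y* ≈ 1.725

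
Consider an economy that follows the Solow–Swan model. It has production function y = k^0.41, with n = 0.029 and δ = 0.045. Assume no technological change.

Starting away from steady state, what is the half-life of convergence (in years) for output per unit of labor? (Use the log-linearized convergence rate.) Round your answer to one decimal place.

Near the steady state the convergence rate is λ = (1 − α)(n + δ).
λ = (1 − 0.41) × 0.074 = 0.59 × 0.074 = 0.04366
Half-life = ln 2 / λ = 0.6931 / 0.04366 ≈ 15.87 years

half-life ≈ 15.9 years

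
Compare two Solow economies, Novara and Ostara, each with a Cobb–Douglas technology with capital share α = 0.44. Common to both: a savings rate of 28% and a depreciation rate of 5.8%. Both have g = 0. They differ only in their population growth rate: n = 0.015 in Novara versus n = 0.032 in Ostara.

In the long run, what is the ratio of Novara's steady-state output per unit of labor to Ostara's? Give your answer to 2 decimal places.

ratio ≈ 1.18

Steady-state y* = [s/(n + δ)]^(α/(1−α)), so the ratio is [ (s_N/(n + δ)_N) / (s_O/(n + δ)_O) ]^0.7857.
s_N/(n + δ)_N = 0.28/0.073 = 3.8356; s_O/(n + δ)_O = 0.28/0.090 = 3.1111.
Ratio = (3.8356/3.1111)^0.7857 = 1.2329^0.7857 ≈ 1.1788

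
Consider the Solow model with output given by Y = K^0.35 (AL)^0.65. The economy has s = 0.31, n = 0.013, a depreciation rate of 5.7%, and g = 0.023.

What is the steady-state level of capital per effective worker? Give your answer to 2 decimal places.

In steady state, investment equals break-even investment: s·k^α = (n + g + δ)·k.
Dividing both sides by k: k^(1−α) = s / (n + g + δ).
k^0.65 = 0.31 / (0.013 + 0.023 + 0.057) = 0.31 / 0.093 = 3.3333
k* = 3.3333^(1/0.65) ≈ 6.3741

k* = 6.37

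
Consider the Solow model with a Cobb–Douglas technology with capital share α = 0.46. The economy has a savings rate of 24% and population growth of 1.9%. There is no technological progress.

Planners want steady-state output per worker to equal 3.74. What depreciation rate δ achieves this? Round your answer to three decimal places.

δ ≈ 0.032

In steady state, investment equals break-even investment: s·k^α = (n + δ)·k.
Since y* = [s/(n + δ)]^(α/(1−α)), we have s/(n + δ) = (y*)^((1−α)/α) = 3.74^1.1739 = 4.7043.
Therefore n + δ = s / 4.7043 = 0.24 / 4.7043 = 0.0510, so δ = 0.0510 − 0.019 = 0.0320.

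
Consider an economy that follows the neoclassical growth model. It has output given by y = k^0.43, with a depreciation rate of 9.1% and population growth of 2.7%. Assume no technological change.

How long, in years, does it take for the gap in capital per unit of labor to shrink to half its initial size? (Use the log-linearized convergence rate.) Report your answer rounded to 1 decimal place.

half-life ≈ 10.3 years

Near the steady state the convergence rate is λ = (1 − α)(n + δ).
λ = (1 − 0.43) × 0.118 = 0.57 × 0.118 = 0.06726
Half-life = ln 2 / λ = 0.6931 / 0.06726 ≈ 10.30 years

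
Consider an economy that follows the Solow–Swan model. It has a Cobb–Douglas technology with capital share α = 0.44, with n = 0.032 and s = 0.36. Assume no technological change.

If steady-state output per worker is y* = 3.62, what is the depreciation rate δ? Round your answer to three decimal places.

δ ≈ 0.038

Steady state requires s·f(k) = (n + δ)·k, i.e. s·k^α = (n + δ)·k.
Since y* = [s/(n + δ)]^(α/(1−α)), we have s/(n + δ) = (y*)^((1−α)/α) = 3.62^1.2727 = 5.1412.
Therefore n + δ = s / 5.1412 = 0.36 / 5.1412 = 0.0700, so δ = 0.0700 − 0.032 = 0.0380.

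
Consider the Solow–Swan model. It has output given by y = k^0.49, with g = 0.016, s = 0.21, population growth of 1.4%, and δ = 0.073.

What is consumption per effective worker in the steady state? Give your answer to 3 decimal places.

At the steady state, Δk = 0, so s·k^α = (n + g + δ)·k.
Rearranging, k^(1−α) = s / (n + g + δ).
k^0.51 = 0.21 / (0.014 + 0.016 + 0.073) = 0.21 / 0.103 = 2.0388
k* = 2.0388^(1/0.51) ≈ 4.0422
y* = (k*)^α = 4.0422^0.49 ≈ 1.9826
c* = (1 − s)·y* = (1 − 0.21) × 1.9826 ≈ 1.5663

c* ≈ 1.566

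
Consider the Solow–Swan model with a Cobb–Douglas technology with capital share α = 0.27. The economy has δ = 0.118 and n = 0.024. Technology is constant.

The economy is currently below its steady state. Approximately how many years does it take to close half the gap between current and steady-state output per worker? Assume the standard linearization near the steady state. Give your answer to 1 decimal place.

Near the steady state the convergence rate is λ = (1 − α)(n + δ).
λ = (1 − 0.27) × 0.142 = 0.73 × 0.142 = 0.10366
Half-life = ln 2 / λ = 0.6931 / 0.10366 ≈ 6.69 years

t_½ ≈ 6.7 years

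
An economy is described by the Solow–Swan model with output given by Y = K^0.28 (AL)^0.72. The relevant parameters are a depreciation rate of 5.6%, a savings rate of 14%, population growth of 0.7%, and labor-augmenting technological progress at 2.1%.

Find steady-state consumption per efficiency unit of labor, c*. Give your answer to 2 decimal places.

At the steady state, Δk = 0, so s·k^α = (n + g + δ)·k.
Rearranging, k^(1−α) = s / (n + g + δ).
k^0.72 = 0.14 / (0.007 + 0.021 + 0.056) = 0.14 / 0.084 = 1.6667
k* = 1.6667^(1/0.72) ≈ 2.0330
y* = (k*)^α = 2.0330^0.28 ≈ 1.2198
c* = (1 − s)·y* = (1 − 0.14) × 1.2198 ≈ 1.0490

c* = 1.05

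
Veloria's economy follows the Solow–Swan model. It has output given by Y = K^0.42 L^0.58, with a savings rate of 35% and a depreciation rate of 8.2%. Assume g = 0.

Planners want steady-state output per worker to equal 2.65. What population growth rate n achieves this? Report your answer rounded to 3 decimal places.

In steady state, investment equals break-even investment: s·k^α = (n + δ)·k.
Since y* = [s/(n + δ)]^(α/(1−α)), we have s/(n + δ) = (y*)^((1−α)/α) = 2.65^1.381 = 3.8415.
Therefore n + δ = s / 3.8415 = 0.35 / 3.8415 = 0.0911, so n = 0.0911 − 0.082 = 0.0091.

n ≈ 0.009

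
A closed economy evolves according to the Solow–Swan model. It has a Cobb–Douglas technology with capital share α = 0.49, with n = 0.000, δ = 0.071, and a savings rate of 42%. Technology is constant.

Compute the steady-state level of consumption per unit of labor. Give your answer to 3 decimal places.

At the steady state, Δk = 0, so s·k^α = (n + δ)·k.
Rearranging, k^(1−α) = s / (n + δ).
k^0.51 = 0.42 / (0.000 + 0.071) = 0.42 / 0.071 = 5.9155
k* = 5.9155^(1/0.51) ≈ 32.6369
y* = (k*)^α = 32.6369^0.49 ≈ 5.5172
c* = (1 − s)·y* = (1 − 0.42) × 5.5172 ≈ 3.2000

c* = 3.200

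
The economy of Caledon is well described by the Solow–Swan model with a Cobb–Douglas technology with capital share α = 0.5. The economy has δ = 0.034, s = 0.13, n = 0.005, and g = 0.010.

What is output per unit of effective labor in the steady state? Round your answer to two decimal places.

In steady state, investment equals break-even investment: s·k^α = (n + g + δ)·k.
Dividing both sides by k: k^(1−α) = s / (n + g + δ).
k^0.5 = 0.13 / (0.005 + 0.010 + 0.034) = 0.13 / 0.049 = 2.6531
k* = 2.6531^(1/0.5) ≈ 7.0389
y* = (k*)^α = 7.0389^0.5 ≈ 2.6531

y* ≈ 2.65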